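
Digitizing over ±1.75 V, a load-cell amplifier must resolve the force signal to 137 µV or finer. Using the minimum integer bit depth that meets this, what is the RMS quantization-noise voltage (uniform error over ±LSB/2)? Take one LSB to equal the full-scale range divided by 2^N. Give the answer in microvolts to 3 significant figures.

Span: 1.75 V − (-1.75 V) = 3.5 V.
3.5 V / 137 µV = 25550. Since 2^14 = 16384 and 2^15 = 32768, N = 15.
LSB = 3.5 V / 2^15 = 106.81 µV.
RMS noise = LSB/√12 = 30.8 µV.

30.8 µV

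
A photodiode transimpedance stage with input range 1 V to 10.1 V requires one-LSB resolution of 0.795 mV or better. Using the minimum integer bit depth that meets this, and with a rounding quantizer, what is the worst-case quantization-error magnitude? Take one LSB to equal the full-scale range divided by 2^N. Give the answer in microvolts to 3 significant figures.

Range = 10.1 − (1) = 9.1 V.
Need 2^N ≥ 9.1 V / 0.795 mV = 11450 → N_min = 14.
One LSB is 9.1 V / 16384 = 0.55542 mV.
Half an LSB is 278 µV.

278 µV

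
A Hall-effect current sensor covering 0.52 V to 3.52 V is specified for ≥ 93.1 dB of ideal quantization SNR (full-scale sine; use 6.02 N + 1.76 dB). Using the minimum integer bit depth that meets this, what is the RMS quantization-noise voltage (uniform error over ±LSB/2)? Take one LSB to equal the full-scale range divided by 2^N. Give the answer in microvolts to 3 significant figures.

Span: 3.52 V − (0.52 V) = 3 V.
Required N = ⌈(93.1 − 1.76)/6.02⌉ = ⌈15.173⌉ = 16.
LSB = 3 V ÷ 2^16 = 3/65536 V = 45.776 µV.
RMS noise = LSB/√12 = 13.2 µV.

13.2 µV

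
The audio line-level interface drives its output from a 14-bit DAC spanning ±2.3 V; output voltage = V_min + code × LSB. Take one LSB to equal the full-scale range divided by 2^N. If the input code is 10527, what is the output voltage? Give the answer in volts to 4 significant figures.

0.6556 V

Range = 2.3 − (-2.3) = 4.6 V. LSB = 4.6 V / 2^14.
V_out = -2.3 + 10527 × (4.6/16384) V
      = -2.3 V + 2.95558 V = 0.655579 V.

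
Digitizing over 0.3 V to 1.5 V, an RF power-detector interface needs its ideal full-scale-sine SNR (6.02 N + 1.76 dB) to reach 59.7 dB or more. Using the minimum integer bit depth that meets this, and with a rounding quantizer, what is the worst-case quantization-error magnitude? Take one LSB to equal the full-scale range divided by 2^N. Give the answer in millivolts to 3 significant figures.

0.586 mV

Span: 1.5 V − (0.3 V) = 1.2 V.
N ≥ (59.7 − 1.76)/6.02 = 9.625 → N_min = 10.
LSB = 1.2 V / 2^10 = 1.1719 mV.
Max error for round-to-nearest is LSB/2 = 0.586 mV.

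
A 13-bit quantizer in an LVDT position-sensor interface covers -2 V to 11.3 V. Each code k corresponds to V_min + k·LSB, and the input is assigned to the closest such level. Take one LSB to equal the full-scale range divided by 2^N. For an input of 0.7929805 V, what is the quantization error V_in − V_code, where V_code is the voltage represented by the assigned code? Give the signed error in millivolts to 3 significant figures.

Full-scale range = 11.3 V − (-2 V) = 13.3 V. LSB = 13.3 V / 2^13 ≈ 1.624 mV.
(V_in − V_min)/LSB = (0.7929805 − (-2)) × 8192/13.3 = 1720.3080 → nearest code k = 1720.
V_code = V_min + k × range/2^13 = -2 + 1720 × 13.3/8192 = 0.7924804688 V.
V_in − V_code = 0.7929805 − (0.7924804688) = +0.500 mV.

+0.500 mV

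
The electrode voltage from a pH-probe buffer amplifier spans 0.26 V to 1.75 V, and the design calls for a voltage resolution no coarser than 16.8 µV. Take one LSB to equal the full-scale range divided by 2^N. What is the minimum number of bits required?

The full-scale span is 1.75 − (0.26) = 1.49 V.
Need 2^N ≥ 1.49 V / 16.8 µV = 88690 → N_min = 17.

17 bits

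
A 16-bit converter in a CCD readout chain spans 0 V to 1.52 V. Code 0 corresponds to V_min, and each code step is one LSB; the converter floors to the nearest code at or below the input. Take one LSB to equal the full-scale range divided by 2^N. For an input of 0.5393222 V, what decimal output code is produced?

23253

Full-scale range = 1.52 V. LSB = 1.52 V / 2^16 ≈ 23.19 µV.
code = ⌊(V_in − V_min)/LSB⌋ = ⌊(V_in − V_min) × 2^16 / range⌋
     = ⌊(0.5393222 − (0)) × 65536 / 1.52⌋ = ⌊0.5393222 × 65536/1.52⌋
     = ⌊23253.302⌋ = 23253.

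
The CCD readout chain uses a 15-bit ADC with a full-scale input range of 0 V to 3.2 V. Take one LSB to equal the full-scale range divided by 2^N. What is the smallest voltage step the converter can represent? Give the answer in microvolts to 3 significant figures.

Range is 3.2 V.
There are 2^15 = 32768 steps.
LSB = 3.2 V ÷ 2^15 = 3.2/32768 V = 97.7 µV.

97.7 µV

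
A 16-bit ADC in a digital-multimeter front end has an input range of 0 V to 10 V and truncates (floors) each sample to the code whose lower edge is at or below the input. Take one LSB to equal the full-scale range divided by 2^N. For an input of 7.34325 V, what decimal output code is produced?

V_FS = 10 V. LSB = 10 V / 2^16 ≈ 152.6 µV.
(V_in − V_min) × 2^16/range = (7.34325 − (0)) × 65536/10 = 48124.723.
Floor → code = 48124.

48124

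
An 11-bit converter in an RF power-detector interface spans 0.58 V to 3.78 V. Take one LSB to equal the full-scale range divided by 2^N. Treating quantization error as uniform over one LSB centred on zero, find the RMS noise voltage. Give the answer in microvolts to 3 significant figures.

Full-scale range = 3.78 V − (0.58 V) = 3.2 V.
LSB = 3.2 V / 2^11 = 1.5625 mV.
For a uniform distribution on [−LSB/2, +LSB/2], V_rms = LSB/√12 = 1.5625 mV/3.4641 = 451 µV.

451 µV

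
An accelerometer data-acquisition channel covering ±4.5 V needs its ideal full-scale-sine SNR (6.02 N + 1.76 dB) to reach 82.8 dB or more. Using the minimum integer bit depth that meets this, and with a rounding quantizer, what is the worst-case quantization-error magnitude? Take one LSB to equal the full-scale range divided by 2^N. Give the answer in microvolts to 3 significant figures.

Full-scale range = 4.5 V − (-4.5 V) = 9 V.
N ≥ (82.8 − 1.76)/6.02 = 13.462 → N_min = 14.
Step size = 9/16384 V = 0.54932 mV.
|e|_max = LSB/2 = 275 µV.

275 µV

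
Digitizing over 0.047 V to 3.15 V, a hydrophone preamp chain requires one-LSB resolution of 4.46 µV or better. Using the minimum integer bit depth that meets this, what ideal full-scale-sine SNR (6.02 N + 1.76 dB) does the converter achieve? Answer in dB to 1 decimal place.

Span: 3.15 V − (0.047 V) = 3.103 V.
Required number of levels: 3.103/4.46 µV = 695740; smallest N with 2^N ≥ that is 20.
6.02(20) + 1.76 = 122.16 dB.

122.2 dB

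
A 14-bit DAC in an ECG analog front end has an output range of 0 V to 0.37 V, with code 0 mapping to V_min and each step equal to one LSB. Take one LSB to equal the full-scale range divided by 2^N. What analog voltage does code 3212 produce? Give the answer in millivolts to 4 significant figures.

Span = 0.37 V. LSB = 0.37 V / 2^14.
Output = V_min + (3212/16384) × range = 0 + 0.196045 × 0.37 V
      = 0 V + 0.0725366 V = 0.0725366 V.

72.54 mV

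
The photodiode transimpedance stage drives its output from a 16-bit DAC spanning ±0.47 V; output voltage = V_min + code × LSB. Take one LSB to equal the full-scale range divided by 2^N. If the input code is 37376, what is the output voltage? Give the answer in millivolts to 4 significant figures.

The full-scale span is 0.47 − (-0.47) = 0.94 V. LSB = 0.94 V / 2^16.
V_out = V_min + code × LSB = -0.47 V + 37376 × 0.94 V / 65536
      = -0.47 + 0.536094 = 0.0660938 V.

66.09 mV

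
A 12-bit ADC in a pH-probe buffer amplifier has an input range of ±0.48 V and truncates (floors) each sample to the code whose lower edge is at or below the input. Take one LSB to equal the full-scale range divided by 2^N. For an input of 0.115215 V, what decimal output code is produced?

2539

The full-scale span is 0.48 − (-0.48) = 0.96 V. LSB = 0.96 V / 2^12 ≈ 234.4 µV.
(V_in − V_min) × 2^12/range = (0.115215 − (-0.48)) × 4096/0.96 = 2539.584.
Floor → code = 2539.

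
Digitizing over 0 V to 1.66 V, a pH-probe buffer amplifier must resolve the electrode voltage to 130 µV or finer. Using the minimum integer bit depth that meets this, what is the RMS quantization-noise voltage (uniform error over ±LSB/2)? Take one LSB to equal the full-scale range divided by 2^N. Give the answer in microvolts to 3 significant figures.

29.2 µV

Range is 1.66 V.
1.66 V / 130 µV = 12770. Since 2^13 = 8192 and 2^14 = 16384, N = 14.
Step size = 1.66/16384 V = 101.32 µV.
RMS noise = LSB/√12 = 29.2 µV.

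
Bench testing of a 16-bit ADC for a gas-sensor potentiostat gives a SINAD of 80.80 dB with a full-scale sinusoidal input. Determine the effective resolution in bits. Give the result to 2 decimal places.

ENOB = (SINAD − 1.76) / 6.02 = (80.80 − 1.76) / 6.02 = 79.04 / 6.02 = 13.1296.

13.13 bits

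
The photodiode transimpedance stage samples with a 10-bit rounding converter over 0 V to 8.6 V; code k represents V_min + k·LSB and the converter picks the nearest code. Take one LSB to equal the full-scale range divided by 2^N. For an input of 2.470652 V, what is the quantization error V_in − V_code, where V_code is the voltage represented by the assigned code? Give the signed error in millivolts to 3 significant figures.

Span = 8.6 V. LSB = 8.6 V / 2^10 ≈ 8.398 mV.
Position in LSBs: (2.470652 − (0)) × 1024/8.6 = 294.1800; rounding gives k = 294.
Reconstructed level: 0 + 294 × 8.6/1024 V = 2.469140625 V.
V_in − V_code = 2.470652 − (2.469140625) = +1.51 mV.

+1.51 mV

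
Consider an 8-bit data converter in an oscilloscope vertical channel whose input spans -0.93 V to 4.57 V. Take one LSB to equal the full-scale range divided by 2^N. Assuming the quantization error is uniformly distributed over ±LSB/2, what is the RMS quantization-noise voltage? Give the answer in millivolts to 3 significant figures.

Full-scale range = 4.57 V − (-0.93 V) = 5.5 V.
One LSB is 5.5 V / 256 = 21.484 mV.
V_rms = LSB/√12 = 21.484 mV / √12 = 6.20 mV.

6.20 mV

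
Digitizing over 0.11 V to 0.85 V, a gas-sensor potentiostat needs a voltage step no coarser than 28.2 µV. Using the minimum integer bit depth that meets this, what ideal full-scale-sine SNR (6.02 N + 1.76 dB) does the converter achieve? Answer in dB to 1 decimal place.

92.1 dB

Range = 0.85 − (0.11) = 0.74 V.
Need 2^N ≥ 0.74 V / 28.2 µV = 26240 → N_min = 15.
6.02(15) + 1.76 = 92.06 dB.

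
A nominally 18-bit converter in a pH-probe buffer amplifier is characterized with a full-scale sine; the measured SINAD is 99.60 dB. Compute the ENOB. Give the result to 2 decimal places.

(99.60 − 1.76) / 6.02 = 97.84/6.02 = 16.2525 effective bits.

16.25 bits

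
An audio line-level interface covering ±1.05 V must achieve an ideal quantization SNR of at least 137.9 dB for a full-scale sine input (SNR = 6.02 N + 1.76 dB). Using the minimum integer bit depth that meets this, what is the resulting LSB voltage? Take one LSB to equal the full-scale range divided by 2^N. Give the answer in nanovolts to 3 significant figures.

The full-scale span is 1.05 − (-1.05) = 2.1 V.
N ≥ (137.9 − 1.76)/6.02 = 22.615 → N_min = 23.
LSB = 2.1 V ÷ 2^23 = 2.1/8388608 V = 250 nV.

250 nV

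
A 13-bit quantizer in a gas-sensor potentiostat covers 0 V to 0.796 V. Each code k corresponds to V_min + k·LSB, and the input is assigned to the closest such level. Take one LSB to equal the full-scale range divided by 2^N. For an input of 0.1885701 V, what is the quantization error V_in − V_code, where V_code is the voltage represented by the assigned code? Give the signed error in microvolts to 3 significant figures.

V_FS = 0.796 V. LSB = 0.796 V / 2^13 ≈ 97.17 µV.
(V_in − V_min)/LSB = (0.1885701 − (0)) × 8192/0.796 = 1940.6611 → nearest code k = 1941.
V_code = 0 + (1941/8192) × 0.796 = 0.1886030273 V.
V_in − V_code = 0.1885701 − (0.1886030273) = −32.9 µV.

−32.9 µV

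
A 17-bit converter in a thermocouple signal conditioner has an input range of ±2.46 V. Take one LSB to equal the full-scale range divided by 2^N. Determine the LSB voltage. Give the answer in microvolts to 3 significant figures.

Full-scale range = 2.46 V − (-2.46 V) = 4.92 V.
2^17 = 131072 levels.
LSB = 4.92 V ÷ 2^17 = 4.92/131072 V = 37.5 µV.

37.5 µV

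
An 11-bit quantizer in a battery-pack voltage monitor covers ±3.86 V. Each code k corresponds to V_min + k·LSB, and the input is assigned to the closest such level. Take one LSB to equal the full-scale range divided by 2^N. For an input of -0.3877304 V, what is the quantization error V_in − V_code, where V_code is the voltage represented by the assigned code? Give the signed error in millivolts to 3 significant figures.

The full-scale span is 3.86 − (-3.86) = 7.72 V. LSB = 7.72 V / 2^11 ≈ 3.770 mV.
Position in LSBs: (-0.3877304 − (-3.86)) × 2048/7.72 = 921.1410; rounding gives k = 921.
V_code = V_min + k × range/2^11 = -3.86 + 921 × 7.72/2048 = -0.3882617188 V.
Error = V_in − V_code = -0.3877304 − (-0.3882617188) = +0.531 mV.

+0.531 mV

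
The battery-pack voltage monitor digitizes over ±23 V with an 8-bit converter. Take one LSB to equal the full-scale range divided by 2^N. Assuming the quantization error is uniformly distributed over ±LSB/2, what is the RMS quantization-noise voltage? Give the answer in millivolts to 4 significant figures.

Range = 23 − (-23) = 46 V.
LSB = 46 V / 2^8 = 179.688 mV.
V_rms = LSB/√12 = 179.688 mV / √12 = 51.87 mV.

51.87 mV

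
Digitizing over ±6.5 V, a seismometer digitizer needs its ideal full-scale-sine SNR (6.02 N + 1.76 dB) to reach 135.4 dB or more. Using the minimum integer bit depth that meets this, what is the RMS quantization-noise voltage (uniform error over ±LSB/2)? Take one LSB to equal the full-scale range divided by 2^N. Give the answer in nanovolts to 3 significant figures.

447 nV

Range = 6.5 − (-6.5) = 13 V.
Solving 6.02 N ≥ 135.4 − 1.76: N ≥ 22.199. Round up → N = 23.
Step size = 13/8388608 V = 1.5497 µV.
σ_q = LSB/√12 = 1.5497 µV/3.4641 = 447 nV.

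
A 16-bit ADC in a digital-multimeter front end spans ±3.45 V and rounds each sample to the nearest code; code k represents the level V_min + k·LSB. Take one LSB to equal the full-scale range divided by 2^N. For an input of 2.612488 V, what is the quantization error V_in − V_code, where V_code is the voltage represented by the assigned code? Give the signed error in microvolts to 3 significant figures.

The full-scale span is 3.45 − (-3.45) = 6.9 V. LSB = 6.9 V / 2^16 ≈ 105.3 µV.
Position in LSBs: (2.612488 − (-3.45)) × 65536/6.9 = 57581.3353; rounding gives k = 57581.
V_code = -3.45 + (57581/65536) × 6.9 = 2.6124526978 V.
Error = V_in − V_code = 2.612488 − (2.6124526978) = +35.3 µV.

+35.3 µV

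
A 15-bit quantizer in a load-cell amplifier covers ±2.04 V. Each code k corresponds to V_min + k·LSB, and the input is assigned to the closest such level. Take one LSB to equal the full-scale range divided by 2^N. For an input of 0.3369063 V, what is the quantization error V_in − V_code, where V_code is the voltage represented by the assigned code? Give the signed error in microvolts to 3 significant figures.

−22.4 µV

Range = 2.04 − (-2.04) = 4.08 V. LSB = 4.08 V / 2^15 ≈ 124.5 µV.
(0.3369063 − (-2.04)) / LSB = 2.3769063 × 32768/4.08 = 19089.8200. Nearest integer: k = 19090.
Reconstructed level: -2.04 + 19090 × 4.08/32768 V = 0.33692871094 V.
V_in − V_code = 0.3369063 − (0.33692871094) = −22.4 µV.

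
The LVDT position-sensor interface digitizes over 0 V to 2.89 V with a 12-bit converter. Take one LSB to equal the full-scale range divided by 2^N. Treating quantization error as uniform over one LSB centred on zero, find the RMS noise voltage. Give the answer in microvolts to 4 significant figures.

Full-scale range = 2.89 V.
Step size = 2.89/4096 V = 0.705566 mV.
RMS of a uniform error over width LSB is LSB/√12 = 203.7 µV.

203.7 µV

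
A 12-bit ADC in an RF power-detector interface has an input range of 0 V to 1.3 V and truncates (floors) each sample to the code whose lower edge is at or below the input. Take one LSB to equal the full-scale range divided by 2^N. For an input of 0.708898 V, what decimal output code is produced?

Range is 1.3 V. LSB = 1.3 V / 2^12 ≈ 317.4 µV.
V_in − V_min = 0.708898 − (0) = 0.708898 V.
Divide by LSB: 0.708898 × 4096/1.3 = 2233.5740.
Truncating gives code 2233.

2233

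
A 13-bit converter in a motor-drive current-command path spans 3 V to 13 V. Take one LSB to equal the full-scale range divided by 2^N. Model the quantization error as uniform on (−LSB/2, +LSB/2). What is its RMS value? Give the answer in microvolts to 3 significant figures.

Full-scale range = 13 V − (3 V) = 10 V.
LSB = 10 V / 2^13 = 1.2207 mV.
RMS of a uniform error over width LSB is LSB/√12 = 352 µV.

352 µV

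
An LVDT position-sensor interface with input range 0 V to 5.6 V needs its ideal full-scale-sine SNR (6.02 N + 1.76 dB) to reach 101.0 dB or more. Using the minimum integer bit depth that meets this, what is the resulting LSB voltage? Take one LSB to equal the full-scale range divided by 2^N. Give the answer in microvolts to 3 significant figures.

Span = 5.6 V.
Solving 6.02 N ≥ 101.0 − 1.76: N ≥ 16.485. Round up → N = 17.
LSB = 5.6 V ÷ 2^17 = 5.6/131072 V = 42.7 µV.

42.7 µV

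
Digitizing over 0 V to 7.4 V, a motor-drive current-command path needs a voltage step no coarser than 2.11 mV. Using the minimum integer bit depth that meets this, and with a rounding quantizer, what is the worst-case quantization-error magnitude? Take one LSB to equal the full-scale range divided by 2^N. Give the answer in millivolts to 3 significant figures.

Full-scale range = 7.4 V.
7.4 V / 2.11 mV = 3507. Since 2^11 = 2048 and 2^12 = 4096, N = 12.
One LSB is 7.4 V / 4096 = 1.8066 mV.
|e|_max = LSB/2 = 0.903 mV.

0.903 mV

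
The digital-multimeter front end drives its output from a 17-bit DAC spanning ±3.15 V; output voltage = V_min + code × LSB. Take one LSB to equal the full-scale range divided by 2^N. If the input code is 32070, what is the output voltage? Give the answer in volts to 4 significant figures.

-1.609 V

Full-scale range = 3.15 V − (-3.15 V) = 6.3 V. LSB = 6.3 V / 2^17.
V_out = -3.15 + 32070 × (6.3/131072) V
      = -3.15 V + 1.54145 V = -1.60855 V.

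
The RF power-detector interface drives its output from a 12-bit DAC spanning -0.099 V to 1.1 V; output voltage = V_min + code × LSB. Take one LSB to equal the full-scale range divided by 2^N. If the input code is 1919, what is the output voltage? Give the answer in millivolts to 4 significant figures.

462.7 mV

Range = 1.1 − (-0.099) = 1.199 V. LSB = 1.199 V / 2^12.
V_out = -0.099 + 1919 × (1.199/4096) V
      = -0.099 + 0.561739 = 0.462739 V.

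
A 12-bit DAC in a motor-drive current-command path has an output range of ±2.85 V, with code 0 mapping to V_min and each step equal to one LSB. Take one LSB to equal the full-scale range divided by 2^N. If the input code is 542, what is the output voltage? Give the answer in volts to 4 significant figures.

-2.096 V

Full-scale range = 2.85 V − (-2.85 V) = 5.7 V. LSB = 5.7 V / 2^12.
V_out = V_min + code × LSB = -2.85 V + 542 × 5.7 V / 4096
      = -2.85 + 0.754248 = -2.09575 V.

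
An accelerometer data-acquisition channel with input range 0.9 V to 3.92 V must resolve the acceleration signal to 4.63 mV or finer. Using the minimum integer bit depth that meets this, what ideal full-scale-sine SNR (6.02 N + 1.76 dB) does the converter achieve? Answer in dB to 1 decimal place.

Span: 3.92 V − (0.9 V) = 3.02 V.
3.02 V / 4.63 mV = 652.3. Since 2^9 = 512 and 2^10 = 1024, N = 10.
6.02(10) + 1.76 = 61.96 dB.

62.0 dB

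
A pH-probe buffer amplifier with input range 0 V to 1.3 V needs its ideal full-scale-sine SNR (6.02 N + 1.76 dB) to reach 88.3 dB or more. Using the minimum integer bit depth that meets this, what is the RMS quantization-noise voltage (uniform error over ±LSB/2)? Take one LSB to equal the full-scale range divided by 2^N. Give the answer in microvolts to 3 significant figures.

11.5 µV

V_FS = 1.3 V.
Required N = ⌈(88.3 − 1.76)/6.02⌉ = ⌈14.375⌉ = 15.
LSB = 1.3 V / 2^15 = 39.673 µV.
RMS noise = LSB/√12 = 11.5 µV.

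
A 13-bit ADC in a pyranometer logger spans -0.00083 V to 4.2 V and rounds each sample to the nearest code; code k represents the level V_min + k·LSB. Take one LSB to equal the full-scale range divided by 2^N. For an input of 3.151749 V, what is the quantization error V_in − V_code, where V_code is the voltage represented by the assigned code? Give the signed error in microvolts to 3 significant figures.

Range = 4.2 − (-0.00083) = 4.20083 V. LSB = 4.20083 V / 2^13 ≈ 0.5128 mV.
Position in LSBs: (3.151749 − (-0.00083)) × 8192/4.20083 = 6147.8154; rounding gives k = 6148.
Reconstructed level: -0.00083 + 6148 × 4.20083/8192 V = 3.151843687 V.
V_in − V_code = 3.151749 − (3.151843687) = −94.7 µV.

−94.7 µV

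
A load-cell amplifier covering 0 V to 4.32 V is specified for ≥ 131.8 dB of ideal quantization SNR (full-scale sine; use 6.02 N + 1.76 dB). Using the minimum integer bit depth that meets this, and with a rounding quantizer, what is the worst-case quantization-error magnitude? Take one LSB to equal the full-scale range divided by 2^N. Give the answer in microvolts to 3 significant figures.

Range is 4.32 V.
Solving 6.02 N ≥ 131.8 − 1.76: N ≥ 21.601. Round up → N = 22.
One LSB is 4.32 V / 4194304 = 1.0300 µV.
|e|_max = LSB/2 = 0.515 µV.

0.515 µV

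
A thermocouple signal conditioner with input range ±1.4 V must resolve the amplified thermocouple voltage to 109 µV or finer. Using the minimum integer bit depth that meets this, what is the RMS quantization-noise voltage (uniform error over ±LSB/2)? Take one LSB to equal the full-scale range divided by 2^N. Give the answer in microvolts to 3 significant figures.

24.7 µV

Range = 1.4 − (-1.4) = 2.8 V.
Required number of levels: 2.8/109 µV = 25688; smallest N with 2^N ≥ that is 15.
One LSB is 2.8 V / 32768 = 85.449 µV.
RMS noise = LSB/√12 = 24.7 µV.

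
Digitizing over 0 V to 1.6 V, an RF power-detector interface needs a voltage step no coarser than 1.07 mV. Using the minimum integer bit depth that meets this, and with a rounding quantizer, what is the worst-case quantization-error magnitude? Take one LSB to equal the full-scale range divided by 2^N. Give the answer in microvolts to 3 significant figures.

391 µV

Span = 1.6 V.
Need 2^N ≥ 1.6 V / 1.07 mV = 1495 → N_min = 11.
LSB = 1.6 V / 2^11 = 0.78125 mV.
Half an LSB is 391 µV.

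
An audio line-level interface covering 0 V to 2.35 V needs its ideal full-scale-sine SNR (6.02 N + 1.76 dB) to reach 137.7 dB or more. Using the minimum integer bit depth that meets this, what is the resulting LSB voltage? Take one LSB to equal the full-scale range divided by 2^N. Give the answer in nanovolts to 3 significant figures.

280 nV

V_FS = 2.35 V.
Required N = ⌈(137.7 − 1.76)/6.02⌉ = ⌈22.581⌉ = 23.
Step size = 2.35/8388608 V = 280 nV.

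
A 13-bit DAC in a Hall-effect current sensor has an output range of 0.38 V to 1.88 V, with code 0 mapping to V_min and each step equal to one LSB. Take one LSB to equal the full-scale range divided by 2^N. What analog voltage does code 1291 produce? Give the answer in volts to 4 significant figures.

Range = 1.88 − (0.38) = 1.5 V. LSB = 1.5 V / 2^13.
V_out = V_min + code × LSB = 0.38 V + 1291 × 1.5 V / 8192
      = 0.38 + 0.236389 = 0.616389 V.

0.6164 V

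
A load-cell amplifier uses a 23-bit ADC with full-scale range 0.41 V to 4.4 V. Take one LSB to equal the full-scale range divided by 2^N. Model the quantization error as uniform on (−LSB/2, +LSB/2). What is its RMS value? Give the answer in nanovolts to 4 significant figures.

137.3 nV

Span: 4.4 V − (0.41 V) = 3.99 V.
One LSB is 3.99 V / 8388608 = 475.645 nV.
For a uniform distribution on [−LSB/2, +LSB/2], V_rms = LSB/√12 = 475.645 nV/3.4641 = 137.3 nV.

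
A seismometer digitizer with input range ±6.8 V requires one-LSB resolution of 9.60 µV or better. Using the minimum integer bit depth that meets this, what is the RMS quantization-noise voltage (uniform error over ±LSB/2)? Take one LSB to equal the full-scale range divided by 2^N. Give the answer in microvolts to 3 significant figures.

1.87 µV

The full-scale span is 6.8 − (-6.8) = 13.6 V.
13.6 V / 9.60 µV = 1.417e6. Since 2^20 = 1048576 and 2^21 = 2097152, N = 21.
LSB = 13.6 V / 2^21 = 6.4850 µV.
V_rms = LSB/√12 = 1.87 µV.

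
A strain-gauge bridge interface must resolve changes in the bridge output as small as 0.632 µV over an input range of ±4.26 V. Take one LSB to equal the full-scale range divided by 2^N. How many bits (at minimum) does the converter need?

The full-scale span is 4.26 − (-4.26) = 8.52 V.
8.52 V / 0.632 µV = 1.348e7. Since 2^23 = 8388608 and 2^24 = 16777216, N = 24.

24 bits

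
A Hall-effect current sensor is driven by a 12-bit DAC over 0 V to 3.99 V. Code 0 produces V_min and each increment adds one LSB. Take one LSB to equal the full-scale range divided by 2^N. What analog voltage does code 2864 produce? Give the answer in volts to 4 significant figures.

Span = 3.99 V. LSB = 3.99 V / 2^12.
V_out = V_min + code × LSB = 0 V + 2864 × 3.99 V / 4096
      = 0 V + 2.78988 V = 2.78988 V.

2.790 V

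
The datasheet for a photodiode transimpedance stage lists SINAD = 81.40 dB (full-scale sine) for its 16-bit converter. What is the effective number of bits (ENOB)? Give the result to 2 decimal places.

(81.40 − 1.76) / 6.02 = 79.64/6.02 = 13.2292 effective bits.

13.23 bits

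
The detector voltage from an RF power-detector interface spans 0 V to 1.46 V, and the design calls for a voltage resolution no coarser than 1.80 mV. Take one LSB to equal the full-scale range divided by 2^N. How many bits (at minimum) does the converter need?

V_FS = 1.46 V.
1.46 V / 1.80 mV = 811.1. Since 2^9 = 512 and 2^10 = 1024, N = 10.

10 bits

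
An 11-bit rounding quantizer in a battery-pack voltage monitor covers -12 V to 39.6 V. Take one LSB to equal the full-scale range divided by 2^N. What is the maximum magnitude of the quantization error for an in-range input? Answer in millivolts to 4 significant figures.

12.60 mV

Range = 39.6 − (-12) = 51.6 V.
One LSB is 51.6 V / 2048 = 25.1953 mV.
Worst-case error for round-to-nearest is half an LSB: 12.60 mV.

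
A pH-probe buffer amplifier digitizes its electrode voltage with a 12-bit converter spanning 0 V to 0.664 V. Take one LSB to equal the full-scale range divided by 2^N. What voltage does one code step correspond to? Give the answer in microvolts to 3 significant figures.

Full-scale range = 0.664 V.
Number of codes = 2^12 = 4096.
Step size = 0.664/4096 V = 162 µV.

162 µV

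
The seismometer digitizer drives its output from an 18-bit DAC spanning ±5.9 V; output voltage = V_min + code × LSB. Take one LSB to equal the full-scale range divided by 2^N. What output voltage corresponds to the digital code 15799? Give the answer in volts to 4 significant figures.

-5.189 V

Full-scale range = 5.9 V − (-5.9 V) = 11.8 V. LSB = 11.8 V / 2^18.
Output = V_min + (15799/262144) × range = -5.9 + 0.0602684 × 11.8 V
      = -5.9 V + 0.711167 V = -5.18883 V.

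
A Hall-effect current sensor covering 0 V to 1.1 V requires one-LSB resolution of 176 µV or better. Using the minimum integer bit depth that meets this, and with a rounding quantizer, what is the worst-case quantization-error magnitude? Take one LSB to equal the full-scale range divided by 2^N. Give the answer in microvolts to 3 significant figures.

67.1 µV

Full-scale range = 1.1 V.
Required number of levels: 1.1/176 µV = 6250.0; smallest N with 2^N ≥ that is 13.
One LSB is 1.1 V / 8192 = 134.28 µV.
Half an LSB is 67.1 µV.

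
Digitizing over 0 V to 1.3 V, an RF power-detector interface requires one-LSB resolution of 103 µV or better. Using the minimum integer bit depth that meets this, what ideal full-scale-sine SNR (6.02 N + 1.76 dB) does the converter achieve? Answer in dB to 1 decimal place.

86.0 dB

Span = 1.3 V.
Need 2^N ≥ 1.3 V / 103 µV = 12620 → N_min = 14.
SNR = 6.02 × 14 + 1.76 = 86.04 dB.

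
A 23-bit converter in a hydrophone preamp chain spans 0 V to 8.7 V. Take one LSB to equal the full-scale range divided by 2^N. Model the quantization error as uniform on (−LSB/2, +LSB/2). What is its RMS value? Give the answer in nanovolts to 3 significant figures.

Full-scale range = 8.7 V.
LSB = 8.7 V / 2^23 = 1.0371 µV.
RMS of a uniform error over width LSB is LSB/√12 = 299 nV.

299 nV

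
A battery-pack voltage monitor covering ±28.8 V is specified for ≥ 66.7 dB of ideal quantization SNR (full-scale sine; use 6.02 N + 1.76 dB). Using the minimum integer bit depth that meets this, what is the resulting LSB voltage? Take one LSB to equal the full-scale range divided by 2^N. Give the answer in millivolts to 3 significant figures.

28.1 mV

The full-scale span is 28.8 − (-28.8) = 57.6 V.
6.02 N + 1.76 ≥ 66.7 gives N ≥ 10.787, so the minimum integer is 11.
Step size = 57.6/2048 V = 28.1 mV.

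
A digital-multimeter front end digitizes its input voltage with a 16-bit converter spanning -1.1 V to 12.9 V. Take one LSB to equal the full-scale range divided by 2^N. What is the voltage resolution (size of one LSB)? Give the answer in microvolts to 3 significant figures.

Range = 12.9 − (-1.1) = 14 V.
There are 2^16 = 65536 steps.
Step size = 14/65536 V = 214 µV.

214 µV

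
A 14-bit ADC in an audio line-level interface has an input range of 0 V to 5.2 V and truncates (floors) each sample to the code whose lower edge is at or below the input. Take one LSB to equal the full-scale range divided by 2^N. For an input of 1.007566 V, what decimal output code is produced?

Span = 5.2 V. LSB = 5.2 V / 2^14 ≈ 317.4 µV.
code = ⌊(V_in − V_min)/LSB⌋ = ⌊(V_in − V_min) × 2^14 / range⌋
     = ⌊(1.007566 − (0)) × 16384 / 5.2⌋ = ⌊1.007566 × 16384/5.2⌋
     = ⌊3174.608⌋ = 3174.

3174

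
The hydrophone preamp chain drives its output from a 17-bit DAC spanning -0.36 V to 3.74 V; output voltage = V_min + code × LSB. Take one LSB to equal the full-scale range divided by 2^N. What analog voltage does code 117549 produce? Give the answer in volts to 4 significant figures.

3.317 V

Range = 3.74 − (-0.36) = 4.1 V. LSB = 4.1 V / 2^17.
V_out = -0.36 + 117549 × (4.1/131072) V
      = -0.36 V + 3.67699 V = 3.31699 V.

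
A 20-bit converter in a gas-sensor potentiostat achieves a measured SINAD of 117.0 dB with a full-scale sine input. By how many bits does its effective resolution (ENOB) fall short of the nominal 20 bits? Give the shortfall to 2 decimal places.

0.86 bits

N_eff = (117.0 − 1.76)/6.02 = 19.1429 bits.
Shortfall = 20 − 19.1429 = 0.8571 bits.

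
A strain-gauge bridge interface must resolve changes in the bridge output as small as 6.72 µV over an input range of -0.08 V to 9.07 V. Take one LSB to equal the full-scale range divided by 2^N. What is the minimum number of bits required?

The full-scale span is 9.07 − (-0.08) = 9.15 V.
Levels needed ≥ 9.15/6.72 µV = 1.362e6. 2^21 = 2097152 suffices, so N_min = 21.

21 bits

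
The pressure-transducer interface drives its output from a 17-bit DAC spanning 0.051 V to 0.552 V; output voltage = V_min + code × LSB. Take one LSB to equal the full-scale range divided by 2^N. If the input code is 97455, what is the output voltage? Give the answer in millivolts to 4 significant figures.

423.5 mV

Full-scale range = 0.552 V − (0.051 V) = 0.501 V. LSB = 0.501 V / 2^17.
V_out = 0.051 + 97455 × (0.501/131072) V
      = 0.051 + 0.372505 = 0.423505 V.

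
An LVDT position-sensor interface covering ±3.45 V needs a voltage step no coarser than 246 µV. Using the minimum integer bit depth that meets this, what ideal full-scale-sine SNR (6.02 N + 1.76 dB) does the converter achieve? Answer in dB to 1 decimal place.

92.1 dB

Full-scale range = 3.45 V − (-3.45 V) = 6.9 V.
6.9 V / 246 µV = 28050. Since 2^14 = 16384 and 2^15 = 32768, N = 15.
6.02(15) + 1.76 = 92.06 dB.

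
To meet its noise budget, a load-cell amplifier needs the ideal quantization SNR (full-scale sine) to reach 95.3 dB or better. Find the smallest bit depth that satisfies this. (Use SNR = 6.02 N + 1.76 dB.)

16 bits

Required N = ⌈(95.3 − 1.76)/6.02⌉ = ⌈15.538⌉ = 16.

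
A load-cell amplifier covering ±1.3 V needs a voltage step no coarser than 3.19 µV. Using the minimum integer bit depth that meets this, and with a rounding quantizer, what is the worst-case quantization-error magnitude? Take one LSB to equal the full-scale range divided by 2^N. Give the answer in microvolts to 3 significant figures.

Range = 1.3 − (-1.3) = 2.6 V.
Levels needed ≥ 2.6/3.19 µV = 815000. 2^20 = 1048576 suffices, so N_min = 20.
Step size = 2.6/1048576 V = 2.4796 µV.
Half an LSB is 1.24 µV.

1.24 µV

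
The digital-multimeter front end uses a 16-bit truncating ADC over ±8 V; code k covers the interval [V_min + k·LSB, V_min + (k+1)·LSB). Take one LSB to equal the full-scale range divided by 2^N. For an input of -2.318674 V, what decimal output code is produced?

23270

Full-scale range = 8 V − (-8 V) = 16 V. LSB = 16 V / 2^16 ≈ 244.1 µV.
(V_in − V_min) × 2^16/range = (-2.318674 − (-8)) × 65536/16 = 23270.711.
Floor → code = 23270.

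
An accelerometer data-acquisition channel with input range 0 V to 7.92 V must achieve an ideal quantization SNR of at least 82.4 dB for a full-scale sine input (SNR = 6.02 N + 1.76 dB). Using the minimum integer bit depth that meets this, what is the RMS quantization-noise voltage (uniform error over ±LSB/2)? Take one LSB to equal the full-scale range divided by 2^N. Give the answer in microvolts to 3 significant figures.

140 µV

Span = 7.92 V.
N ≥ (82.4 − 1.76)/6.02 = 13.395 → N_min = 14.
One LSB is 7.92 V / 16384 = 483.40 µV.
σ_q = LSB/√12 = 483.40 µV/3.4641 = 140 µV.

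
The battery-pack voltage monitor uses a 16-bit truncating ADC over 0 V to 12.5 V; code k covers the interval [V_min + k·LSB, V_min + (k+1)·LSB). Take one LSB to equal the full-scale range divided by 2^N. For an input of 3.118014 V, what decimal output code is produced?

V_FS = 12.5 V. LSB = 12.5 V / 2^16 ≈ 190.7 µV.
code = ⌊(V_in − V_min)/LSB⌋ = ⌊(V_in − V_min) × 2^16 / range⌋
     = ⌊(3.118014 − (0)) × 65536 / 12.5⌋ = ⌊3.118014 × 65536/12.5⌋
     = ⌊16347.373⌋ = 16347.

16347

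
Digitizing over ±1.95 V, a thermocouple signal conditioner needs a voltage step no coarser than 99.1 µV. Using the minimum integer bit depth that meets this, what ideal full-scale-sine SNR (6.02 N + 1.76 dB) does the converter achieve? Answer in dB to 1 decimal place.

98.1 dB

Range = 1.95 − (-1.95) = 3.9 V.
Required number of levels: 3.9/99.1 µV = 39354; smallest N with 2^N ≥ that is 16.
SNR = 6.02 × 16 + 1.76 = 98.08 dB.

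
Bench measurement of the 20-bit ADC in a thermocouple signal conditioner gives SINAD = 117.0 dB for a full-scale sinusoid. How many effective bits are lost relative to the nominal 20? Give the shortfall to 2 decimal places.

0.86 bits

ENOB = (SINAD − 1.76)/6.02 = (117.0 − 1.76)/6.02 = 19.1429 bits.
Lost resolution: 20 − 19.1429 = 0.8571 bits.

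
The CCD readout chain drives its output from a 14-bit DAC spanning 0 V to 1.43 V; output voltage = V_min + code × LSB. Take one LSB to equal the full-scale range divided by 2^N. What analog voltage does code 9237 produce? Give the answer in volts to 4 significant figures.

Full-scale range = 1.43 V. LSB = 1.43 V / 2^14.
V_out = 0 + 9237 × (1.43/16384) V
      = 0 V + 0.806208 V = 0.806208 V.

0.8062 V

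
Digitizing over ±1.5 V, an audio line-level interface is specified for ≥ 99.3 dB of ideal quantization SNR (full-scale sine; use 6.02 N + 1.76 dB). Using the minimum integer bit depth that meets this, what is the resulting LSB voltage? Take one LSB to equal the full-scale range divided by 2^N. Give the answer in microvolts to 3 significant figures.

22.9 µV

Span: 1.5 V − (-1.5 V) = 3 V.
Required N = ⌈(99.3 − 1.76)/6.02⌉ = ⌈16.203⌉ = 17.
One LSB is 3 V / 131072 = 22.9 µV.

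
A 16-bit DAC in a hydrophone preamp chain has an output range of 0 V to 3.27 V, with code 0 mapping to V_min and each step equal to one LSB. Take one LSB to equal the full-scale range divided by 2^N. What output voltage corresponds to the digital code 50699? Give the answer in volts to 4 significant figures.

2.530 V

V_FS = 3.27 V. LSB = 3.27 V / 2^16.
V_out = V_min + code × LSB = 0 V + 50699 × 3.27 V / 65536
      = 0 + 2.52969 = 2.52969 V.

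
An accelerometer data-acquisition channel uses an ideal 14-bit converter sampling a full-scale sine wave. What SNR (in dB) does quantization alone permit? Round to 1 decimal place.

86.0 dB

Ideal quantization SNR: 6.02 × 14 + 1.76 dB = 86.0 dB.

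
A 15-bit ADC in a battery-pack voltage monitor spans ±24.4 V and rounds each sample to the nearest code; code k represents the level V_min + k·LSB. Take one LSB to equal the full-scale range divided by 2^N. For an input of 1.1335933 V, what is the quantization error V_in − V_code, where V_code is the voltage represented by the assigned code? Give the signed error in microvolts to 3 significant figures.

Full-scale range = 24.4 V − (-24.4 V) = 48.8 V. LSB = 48.8 V / 2^15 ≈ 1.489 mV.
Position in LSBs: (1.1335933 − (-24.4)) × 32768/48.8 = 17145.1800; rounding gives k = 17145.
V_code = V_min + k × range/2^15 = -24.4 + 17145 × 48.8/32768 = 1.1333251953 V.
Error = V_in − V_code = 1.1335933 − (1.1333251953) = +268 µV.

+268 µV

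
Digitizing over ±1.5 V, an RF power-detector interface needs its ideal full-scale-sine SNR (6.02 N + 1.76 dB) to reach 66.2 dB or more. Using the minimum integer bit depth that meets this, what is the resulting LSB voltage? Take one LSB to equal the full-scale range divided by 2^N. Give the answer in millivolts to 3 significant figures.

Range = 1.5 − (-1.5) = 3 V.
6.02 N + 1.76 ≥ 66.2 gives N ≥ 10.704, so the minimum integer is 11.
One LSB is 3 V / 2048 = 1.46 mV.

1.46 mV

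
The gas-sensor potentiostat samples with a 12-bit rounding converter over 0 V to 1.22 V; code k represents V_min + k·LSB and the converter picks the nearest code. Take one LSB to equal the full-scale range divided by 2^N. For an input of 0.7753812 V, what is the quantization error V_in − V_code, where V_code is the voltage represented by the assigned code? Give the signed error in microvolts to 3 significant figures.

+73.6 µV

Full-scale range = 1.22 V. LSB = 1.22 V / 2^12 ≈ 297.9 µV.
Position in LSBs: (0.7753812 − (0)) × 4096/1.22 = 2603.2470; rounding gives k = 2603.
V_code = 0 + (2603/4096) × 1.22 = 0.7753076172 V.
V_in − V_code = 0.7753812 − (0.7753076172) = +73.6 µV.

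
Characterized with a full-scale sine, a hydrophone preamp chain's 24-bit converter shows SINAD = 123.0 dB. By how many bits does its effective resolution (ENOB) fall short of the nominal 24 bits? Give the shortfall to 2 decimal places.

3.86 bits

N_eff = (123.0 − 1.76)/6.02 = 20.1395 bits.
Lost resolution: 24 − 20.1395 = 3.8605 bits.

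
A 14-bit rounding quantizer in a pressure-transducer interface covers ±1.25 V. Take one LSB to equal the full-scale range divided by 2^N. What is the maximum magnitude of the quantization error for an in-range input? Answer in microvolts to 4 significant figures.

The full-scale span is 1.25 − (-1.25) = 2.5 V.
One LSB is 2.5 V / 16384 = 152.588 µV.
Worst-case error for round-to-nearest is half an LSB: 76.29 µV.

76.29 µV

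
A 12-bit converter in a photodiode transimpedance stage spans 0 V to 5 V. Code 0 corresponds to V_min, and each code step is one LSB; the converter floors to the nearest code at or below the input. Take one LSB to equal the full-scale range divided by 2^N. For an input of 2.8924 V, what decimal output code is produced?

Span = 5 V. LSB = 5 V / 2^12 ≈ 1.221 mV.
code = ⌊(V_in − V_min)/LSB⌋ = ⌊(V_in − V_min) × 2^12 / range⌋
     = ⌊(2.8924 − (0)) × 4096 / 5⌋ = ⌊2.8924 × 4096/5⌋
     = ⌊2369.454⌋ = 2369.

2369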